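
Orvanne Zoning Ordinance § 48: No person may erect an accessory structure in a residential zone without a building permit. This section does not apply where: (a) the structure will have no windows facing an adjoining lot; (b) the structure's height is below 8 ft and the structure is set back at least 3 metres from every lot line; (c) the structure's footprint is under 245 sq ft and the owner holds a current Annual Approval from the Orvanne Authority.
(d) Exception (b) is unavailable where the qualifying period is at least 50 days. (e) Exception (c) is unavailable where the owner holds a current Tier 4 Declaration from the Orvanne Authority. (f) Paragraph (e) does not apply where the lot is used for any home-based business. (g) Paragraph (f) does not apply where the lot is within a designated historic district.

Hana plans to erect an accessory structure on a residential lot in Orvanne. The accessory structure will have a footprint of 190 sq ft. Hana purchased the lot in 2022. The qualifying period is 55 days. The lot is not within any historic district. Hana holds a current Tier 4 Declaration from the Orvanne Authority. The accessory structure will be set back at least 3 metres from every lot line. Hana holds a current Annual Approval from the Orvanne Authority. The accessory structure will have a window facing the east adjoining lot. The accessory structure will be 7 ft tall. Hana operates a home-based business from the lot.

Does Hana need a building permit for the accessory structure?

Exception (a) does not apply: a window faces an adjoining lot.
All of (b)'s requirements are met (the structure's height is 7 ft, below the 8 ft limit; the setback is at least 3 m on every side). But: (d) operates — the qualifying period is 55 days, meeting the 50 days threshold. Exception (b) does not apply.
All of (c)'s requirements are met (the structure's footprint is 190 sq ft, under the 245 sq ft limit; a current Annual Approval is held). Applying paragraphs (e)–(g): (e) is engaged (a current Tier 4 Declaration is held), but is itself disapplied by (f): (f) operates against (e): a home-based business operates on the lot. (g) is inapplicable (the lot is not in a historic district), so (f) stands. (c) remains available.

No — exception (c) applies; Hana does not need a building permit.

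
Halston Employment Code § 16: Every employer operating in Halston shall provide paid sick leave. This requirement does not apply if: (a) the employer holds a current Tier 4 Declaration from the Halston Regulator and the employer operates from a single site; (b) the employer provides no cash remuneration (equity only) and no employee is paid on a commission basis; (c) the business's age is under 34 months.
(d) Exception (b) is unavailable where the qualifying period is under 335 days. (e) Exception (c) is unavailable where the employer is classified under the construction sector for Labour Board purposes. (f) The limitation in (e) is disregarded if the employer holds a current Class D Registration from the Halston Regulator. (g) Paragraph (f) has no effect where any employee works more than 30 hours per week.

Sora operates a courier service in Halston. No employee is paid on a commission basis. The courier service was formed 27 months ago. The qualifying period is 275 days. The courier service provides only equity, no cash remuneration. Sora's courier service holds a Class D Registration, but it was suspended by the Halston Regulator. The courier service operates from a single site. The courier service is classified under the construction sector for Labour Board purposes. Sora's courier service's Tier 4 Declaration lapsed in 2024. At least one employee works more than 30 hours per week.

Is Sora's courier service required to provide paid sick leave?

Yes — Sora's courier service must provide paid sick leave.

Exception (a) does not apply: no current Tier 4 Declaration is held.
Exception (b) is satisfied on its face — remuneration is equity-only; no employee is paid on commission. However, paragraph (d) must be considered: (d) is engaged — the qualifying period is 275 days, under the 335 days limit. Exception (b) does not apply.
Exception (c): the business's age is 27 months, under the 34 months limit — every condition holds. But applying paragraphs (e)–(g): (e) operates against (c): the courier service is classified under the construction sector. (f), which would lift (e), is not engaged — the Class D Registration is not current. (c) is therefore removed.
No exception applies. The general rule governs.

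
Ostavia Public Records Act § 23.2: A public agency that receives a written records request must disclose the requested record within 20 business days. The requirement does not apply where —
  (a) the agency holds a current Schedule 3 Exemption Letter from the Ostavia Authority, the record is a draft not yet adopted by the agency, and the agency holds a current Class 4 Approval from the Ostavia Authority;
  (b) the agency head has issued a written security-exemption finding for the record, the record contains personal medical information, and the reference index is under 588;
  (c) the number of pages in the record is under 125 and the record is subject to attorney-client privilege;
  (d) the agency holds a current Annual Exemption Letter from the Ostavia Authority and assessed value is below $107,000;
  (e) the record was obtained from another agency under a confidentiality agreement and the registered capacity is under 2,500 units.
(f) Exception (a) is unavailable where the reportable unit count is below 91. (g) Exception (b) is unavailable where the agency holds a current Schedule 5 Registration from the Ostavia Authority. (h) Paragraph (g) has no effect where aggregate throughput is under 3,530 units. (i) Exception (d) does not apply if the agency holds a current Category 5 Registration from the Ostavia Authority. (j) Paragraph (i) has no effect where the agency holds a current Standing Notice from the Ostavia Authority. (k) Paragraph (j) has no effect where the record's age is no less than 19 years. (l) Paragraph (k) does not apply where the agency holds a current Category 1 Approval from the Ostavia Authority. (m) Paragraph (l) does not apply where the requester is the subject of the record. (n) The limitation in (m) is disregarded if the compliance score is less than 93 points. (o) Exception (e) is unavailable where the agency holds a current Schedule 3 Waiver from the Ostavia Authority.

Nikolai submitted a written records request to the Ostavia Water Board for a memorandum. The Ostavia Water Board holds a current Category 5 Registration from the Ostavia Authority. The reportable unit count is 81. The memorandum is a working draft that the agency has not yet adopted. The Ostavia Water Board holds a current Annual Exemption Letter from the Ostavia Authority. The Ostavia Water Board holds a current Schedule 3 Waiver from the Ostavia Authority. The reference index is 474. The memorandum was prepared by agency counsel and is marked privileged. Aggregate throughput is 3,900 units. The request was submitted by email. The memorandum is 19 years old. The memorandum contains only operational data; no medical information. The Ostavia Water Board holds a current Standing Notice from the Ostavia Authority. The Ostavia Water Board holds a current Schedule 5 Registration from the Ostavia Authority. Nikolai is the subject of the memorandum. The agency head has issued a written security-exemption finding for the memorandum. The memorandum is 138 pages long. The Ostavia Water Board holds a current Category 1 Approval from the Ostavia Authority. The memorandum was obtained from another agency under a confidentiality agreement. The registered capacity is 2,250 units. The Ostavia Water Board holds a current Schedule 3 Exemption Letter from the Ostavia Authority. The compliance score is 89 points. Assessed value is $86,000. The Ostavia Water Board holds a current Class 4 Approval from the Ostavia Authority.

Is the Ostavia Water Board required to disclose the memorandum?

No — exception (d) applies; the Ostavia Water Board is not required to disclose the memorandum.

Exception (a)'s conditions are all satisfied: a current Schedule 3 Exemption Letter is held; the memorandum is an unadopted draft; a current Class 4 Approval is held. However, paragraph (f) must be considered: (f) operates — the reportable unit count is 81, below the 91 limit. (a) is therefore removed.
Exception (b) requires that the record contains personal medical information; but the memorandum contains only operational data, so (b) is unavailable.
Exception (c) requires that the number of pages in the record is under 125; but the number of pages in the record is 138, not under 125, so (c) is unavailable.
Exception (d): a current Annual Exemption Letter is held; assessed value is $86,000, below the $107,000 limit — every condition holds. As to paragraphs (i)–(n): (i) applies (a current Category 5 Registration is held), but is itself disapplied by (j): (j) is triggered — a current Standing Notice is held. (k) would limit (j) — the record's age is 19 years, meeting the 19 years threshold — but (l) sets (k) aside: (l) operates against (k): a current Category 1 Approval is held. (m) is triggered (Nikolai is the subject of the memorandum), but is overridden by (n): (n) is engaged — the compliance score is 89 points, less than the 93 points limit. (d) remains available.
Exception (e)'s conditions are all satisfied: the memorandum was obtained under a confidentiality agreement; the registered capacity is 2,250 units, under the 2,500 units limit. But applying paragraph (o): (o) operates — a current Schedule 3 Waiver is held. (e) is therefore removed.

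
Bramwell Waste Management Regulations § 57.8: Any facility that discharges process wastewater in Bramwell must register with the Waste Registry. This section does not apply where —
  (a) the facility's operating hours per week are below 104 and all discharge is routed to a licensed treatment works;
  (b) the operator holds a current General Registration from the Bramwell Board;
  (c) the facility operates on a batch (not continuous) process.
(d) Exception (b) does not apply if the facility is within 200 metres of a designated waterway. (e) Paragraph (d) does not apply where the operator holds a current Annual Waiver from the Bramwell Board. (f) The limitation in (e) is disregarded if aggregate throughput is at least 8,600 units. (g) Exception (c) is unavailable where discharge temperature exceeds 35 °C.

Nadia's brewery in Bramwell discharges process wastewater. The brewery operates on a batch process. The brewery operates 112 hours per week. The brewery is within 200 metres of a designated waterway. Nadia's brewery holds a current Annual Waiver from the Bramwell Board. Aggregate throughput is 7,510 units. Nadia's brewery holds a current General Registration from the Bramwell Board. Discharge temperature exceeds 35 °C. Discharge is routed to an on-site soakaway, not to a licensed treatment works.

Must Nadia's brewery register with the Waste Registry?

Exception (a) does not apply: the facility's operating hours per week are 112, not below 104.
Exception (b): a current General Registration is held — every condition holds. Considering the limiting provisions: (d) applies (the brewery is within 200 m of a designated waterway), but is set aside by (e): (e) is triggered — a current Annual Waiver is held. (f) is not triggered (aggregate throughput is 7,510 units, short of 8,600 units), so (e) stands. So (b) applies.
Exception (c): the facility operates on a batch process — every condition holds. But applying paragraph (g): (g) operates against (c): discharge temperature exceeds 35 °C. Exception (c) does not apply.

No — exception (b) applies; Nadia's brewery is not required to register with the Waste Registry.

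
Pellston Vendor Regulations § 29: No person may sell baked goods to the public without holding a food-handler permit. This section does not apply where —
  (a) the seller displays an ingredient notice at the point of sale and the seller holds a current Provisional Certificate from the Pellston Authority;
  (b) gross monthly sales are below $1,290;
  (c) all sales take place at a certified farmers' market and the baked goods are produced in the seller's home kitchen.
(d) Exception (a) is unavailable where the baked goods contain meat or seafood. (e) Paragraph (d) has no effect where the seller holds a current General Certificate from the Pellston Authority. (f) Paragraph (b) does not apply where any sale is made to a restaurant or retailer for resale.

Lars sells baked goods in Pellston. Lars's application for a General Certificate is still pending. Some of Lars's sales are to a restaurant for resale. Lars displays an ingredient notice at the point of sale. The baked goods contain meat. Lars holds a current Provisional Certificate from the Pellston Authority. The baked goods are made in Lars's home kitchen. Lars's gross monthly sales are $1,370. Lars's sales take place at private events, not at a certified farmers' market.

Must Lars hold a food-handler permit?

Exception (a): an ingredient notice is displayed; a current Provisional Certificate is held — every condition holds. However, paragraphs (d)–(e) must be considered: (d) operates against (a): the baked goods contain meat. (e) is inapplicable (the General Certificate is not current), so (d) stands. (a) is therefore removed.
Exception (b) requires that gross monthly sales are below $1,290; but gross monthly sales are $1,370, not below $1,290, so (b) is unavailable.
Exception (c) fails — sales are at private events, not a certified farmers' market.
Every exception is unavailable, so the rule governs.

Yes — Lars must hold a food-handler permit.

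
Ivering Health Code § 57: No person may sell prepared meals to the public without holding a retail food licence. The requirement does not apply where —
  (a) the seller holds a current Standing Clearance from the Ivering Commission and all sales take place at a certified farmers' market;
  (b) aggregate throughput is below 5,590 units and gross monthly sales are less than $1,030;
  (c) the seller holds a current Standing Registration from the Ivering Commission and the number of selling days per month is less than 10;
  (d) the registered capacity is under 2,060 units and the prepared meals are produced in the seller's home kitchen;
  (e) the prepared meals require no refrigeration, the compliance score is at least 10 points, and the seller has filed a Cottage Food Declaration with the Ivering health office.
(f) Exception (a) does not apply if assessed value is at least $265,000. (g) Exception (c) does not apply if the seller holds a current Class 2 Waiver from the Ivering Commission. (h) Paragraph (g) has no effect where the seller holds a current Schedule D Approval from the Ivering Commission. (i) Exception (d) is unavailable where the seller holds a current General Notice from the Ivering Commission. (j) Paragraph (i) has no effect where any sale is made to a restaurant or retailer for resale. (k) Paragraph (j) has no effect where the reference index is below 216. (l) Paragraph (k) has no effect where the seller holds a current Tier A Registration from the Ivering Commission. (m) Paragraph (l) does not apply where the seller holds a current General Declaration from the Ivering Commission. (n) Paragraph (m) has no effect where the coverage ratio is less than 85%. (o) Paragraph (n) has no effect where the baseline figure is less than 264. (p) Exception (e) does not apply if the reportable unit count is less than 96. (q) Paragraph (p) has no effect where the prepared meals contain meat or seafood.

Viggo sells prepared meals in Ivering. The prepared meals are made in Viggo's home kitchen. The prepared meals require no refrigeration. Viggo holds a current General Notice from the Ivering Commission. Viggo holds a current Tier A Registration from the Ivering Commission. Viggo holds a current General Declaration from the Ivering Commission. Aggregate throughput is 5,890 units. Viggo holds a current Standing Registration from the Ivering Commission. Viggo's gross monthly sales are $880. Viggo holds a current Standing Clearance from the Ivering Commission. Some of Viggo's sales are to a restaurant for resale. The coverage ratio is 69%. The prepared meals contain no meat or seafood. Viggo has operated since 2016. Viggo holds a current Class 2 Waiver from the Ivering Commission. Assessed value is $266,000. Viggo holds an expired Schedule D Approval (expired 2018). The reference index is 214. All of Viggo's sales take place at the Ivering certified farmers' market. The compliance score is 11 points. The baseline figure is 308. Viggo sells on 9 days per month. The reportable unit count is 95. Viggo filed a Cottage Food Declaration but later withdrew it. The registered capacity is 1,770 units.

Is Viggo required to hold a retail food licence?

No — exception (d) applies; Viggo is not required to hold a retail food licence.

Exception (a)'s conditions are all satisfied: a current Standing Clearance is held; all sales are at a certified farmers' market. However, paragraph (f) must be considered: (f) applies — assessed value is $266,000, meeting the $265,000 threshold. (a) is therefore removed.
Exception (b) fails — aggregate throughput is 5,890 units, not below 5,590 units.
Exception (c)'s conditions are all satisfied: a current Standing Registration is held; the number of selling days per month is 9, less than the 10 limit. However, paragraphs (g)–(h) must be considered: (g) is triggered — a current Class 2 Waiver is held. (h), which would lift (g), does not operate here — the Schedule D Approval is not current. Exception (c) does not apply.
Exception (d) is satisfied on its face — the registered capacity is 1,770 units, under the 2,060 units limit; the prepared meals are home-kitchen produced. Applying paragraphs (i)–(o): (i) would limit (d) — a current General Notice is held — but (j) sets (i) aside: (j) operates against (i): some sales are to a restaurant for resale. (k) would limit (j) — the reference index is 214, below the 216 limit — but (l) sets (k) aside: (l) is engaged — a current Tier A Registration is held. (m) would limit (l) — a current General Declaration is held — but (n) sets (m) aside: (n) operates against (m): the coverage ratio is 69%, less than the 85% limit. (o), which would lift (n), is not triggered — the baseline figure is 308, not less than 264. (d) remains available.
Exception (e) does not apply: the Cottage Food Declaration was withdrawn.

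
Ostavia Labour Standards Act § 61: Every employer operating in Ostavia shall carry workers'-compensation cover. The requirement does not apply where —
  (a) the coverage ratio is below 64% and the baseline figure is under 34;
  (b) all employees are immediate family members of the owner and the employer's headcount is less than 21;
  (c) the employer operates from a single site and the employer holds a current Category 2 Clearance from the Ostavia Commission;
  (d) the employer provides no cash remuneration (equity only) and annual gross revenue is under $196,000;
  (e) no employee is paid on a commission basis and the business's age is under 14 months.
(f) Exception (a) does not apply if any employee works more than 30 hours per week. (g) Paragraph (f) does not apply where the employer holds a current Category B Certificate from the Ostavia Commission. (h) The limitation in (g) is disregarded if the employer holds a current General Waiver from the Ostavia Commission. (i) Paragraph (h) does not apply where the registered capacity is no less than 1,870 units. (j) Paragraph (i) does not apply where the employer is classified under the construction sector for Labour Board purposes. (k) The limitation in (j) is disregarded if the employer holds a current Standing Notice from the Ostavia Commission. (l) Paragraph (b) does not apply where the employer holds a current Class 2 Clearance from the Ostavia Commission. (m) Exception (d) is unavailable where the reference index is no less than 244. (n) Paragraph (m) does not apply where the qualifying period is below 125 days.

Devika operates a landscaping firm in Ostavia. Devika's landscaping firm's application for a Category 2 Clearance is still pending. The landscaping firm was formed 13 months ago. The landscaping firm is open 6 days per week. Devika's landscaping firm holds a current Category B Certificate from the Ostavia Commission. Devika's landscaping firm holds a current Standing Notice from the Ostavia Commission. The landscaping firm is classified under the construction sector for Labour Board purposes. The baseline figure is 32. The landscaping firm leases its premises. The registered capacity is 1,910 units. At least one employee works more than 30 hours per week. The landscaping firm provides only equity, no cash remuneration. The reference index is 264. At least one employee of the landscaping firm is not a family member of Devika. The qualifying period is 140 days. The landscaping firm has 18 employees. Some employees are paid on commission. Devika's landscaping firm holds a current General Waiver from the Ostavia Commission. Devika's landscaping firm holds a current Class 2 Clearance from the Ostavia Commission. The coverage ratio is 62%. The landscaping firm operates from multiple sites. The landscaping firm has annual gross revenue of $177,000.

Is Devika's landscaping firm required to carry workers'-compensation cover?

No — exception (a) applies; Devika's landscaping firm is not required to carry workers'-compensation cover.

Exception (a)'s conditions are all satisfied: the coverage ratio is 62%, below the 64% limit; the baseline figure is 32, under the 34 limit. Applying paragraphs (f)–(k): (f) applies (at least one employee exceeds 30 hours/week), but is overridden by (g): (g) is triggered — a current Category B Certificate is held. (h) operates (a current General Waiver is held), but is overridden by (i): (i) operates against (h): the registered capacity is 1,910 units, meeting the 1,870 units threshold. (j) is triggered (the landscaping firm is classified under the construction sector), but yields to (k): (k) is engaged — a current Standing Notice is held. (a) remains available.
Exception (b) does not apply: at least one employee is not a family member.
Exception (c) requires that the employer operates from a single site; but the employer operates from multiple sites, so (c) is unavailable.
Exception (d)'s conditions are all satisfied: remuneration is equity-only; annual gross revenue is $177,000, under the $196,000 limit. But: (m) operates against (d): the reference index is 264, meeting the 244 threshold. (n), which would lift (m), is inapplicable — the qualifying period is 140 days, not below 125 days. Exception (d) does not apply.
Exception (e) fails — some employees are paid on commission.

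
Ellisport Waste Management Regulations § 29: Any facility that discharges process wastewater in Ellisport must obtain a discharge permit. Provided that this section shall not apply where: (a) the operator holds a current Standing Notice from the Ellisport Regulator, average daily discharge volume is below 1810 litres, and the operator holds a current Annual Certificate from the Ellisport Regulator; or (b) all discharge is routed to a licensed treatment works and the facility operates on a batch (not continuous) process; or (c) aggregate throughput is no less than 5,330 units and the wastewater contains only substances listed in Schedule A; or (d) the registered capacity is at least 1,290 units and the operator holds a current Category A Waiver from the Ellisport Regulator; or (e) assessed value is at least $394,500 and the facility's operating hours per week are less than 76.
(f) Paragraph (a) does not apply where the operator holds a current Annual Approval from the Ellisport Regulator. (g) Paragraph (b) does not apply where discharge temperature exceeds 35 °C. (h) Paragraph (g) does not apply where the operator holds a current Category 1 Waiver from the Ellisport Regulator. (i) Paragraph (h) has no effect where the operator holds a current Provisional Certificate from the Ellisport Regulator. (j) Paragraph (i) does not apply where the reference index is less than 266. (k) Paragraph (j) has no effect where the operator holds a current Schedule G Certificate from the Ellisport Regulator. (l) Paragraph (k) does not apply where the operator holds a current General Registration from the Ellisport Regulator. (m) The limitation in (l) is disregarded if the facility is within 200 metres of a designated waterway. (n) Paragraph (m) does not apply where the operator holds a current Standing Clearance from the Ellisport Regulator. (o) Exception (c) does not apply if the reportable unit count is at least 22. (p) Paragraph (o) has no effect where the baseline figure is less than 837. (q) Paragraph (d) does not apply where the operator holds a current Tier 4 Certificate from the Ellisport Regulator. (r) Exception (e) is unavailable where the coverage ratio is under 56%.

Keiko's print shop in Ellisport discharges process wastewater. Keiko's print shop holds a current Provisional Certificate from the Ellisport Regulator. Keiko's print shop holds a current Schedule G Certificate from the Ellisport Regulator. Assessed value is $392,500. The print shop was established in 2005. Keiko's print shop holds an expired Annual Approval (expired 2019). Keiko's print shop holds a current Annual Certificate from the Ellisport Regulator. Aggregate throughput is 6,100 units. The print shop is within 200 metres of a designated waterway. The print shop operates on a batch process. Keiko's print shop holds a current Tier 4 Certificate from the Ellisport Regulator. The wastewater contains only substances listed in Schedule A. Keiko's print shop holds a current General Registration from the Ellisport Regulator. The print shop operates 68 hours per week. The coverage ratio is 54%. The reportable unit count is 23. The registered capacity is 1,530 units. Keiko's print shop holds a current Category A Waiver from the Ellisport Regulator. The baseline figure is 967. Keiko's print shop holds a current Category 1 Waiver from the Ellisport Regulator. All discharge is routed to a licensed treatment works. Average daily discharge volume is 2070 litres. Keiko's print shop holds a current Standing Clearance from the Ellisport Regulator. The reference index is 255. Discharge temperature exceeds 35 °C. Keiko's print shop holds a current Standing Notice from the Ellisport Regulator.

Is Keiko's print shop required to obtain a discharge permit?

Exception (a) does not apply: average daily discharge volume is 2070 litres, not below 1810 litres.
Exception (b) is satisfied on its face — discharge is routed to a licensed treatment works; the facility operates on a batch process. Under paragraphs (g)–(n): (g) is triggered (discharge temperature exceeds 35 °C), but is set aside by (h): (h) operates against (g): a current Category 1 Waiver is held. (i) is engaged (a current Provisional Certificate is held), but is set aside by (j): (j) operates against (i): the reference index is 255, less than the 266 limit. (k) applies (a current Schedule G Certificate is held), but is itself disapplied by (l): (l) applies — a current General Registration is held. (m) applies (the print shop is within 200 m of a designated waterway), but is itself disapplied by (n): (n) operates against (m): a current Standing Clearance is held. (b) remains available.
Exception (c)'s conditions are all satisfied: aggregate throughput is 6,100 units, meeting the 5,330 units threshold; the wastewater is Schedule-A-only. However, paragraphs (o)–(p) must be considered: (o) is triggered — the reportable unit count is 23, meeting the 22 threshold. (p), which would lift (o), does not operate here — the baseline figure is 967, not less than 837. So (c) is unavailable.
Exception (d)'s conditions are all satisfied: the registered capacity is 1,530 units, meeting the 1,290 units threshold; a current Category A Waiver is held. But: (q) operates against (d): a current Tier 4 Certificate is held. So (d) is unavailable.
Exception (e) fails — assessed value is $392,500, short of $394,500.

No — exception (b) applies; Keiko's print shop is not required to obtain a discharge permit.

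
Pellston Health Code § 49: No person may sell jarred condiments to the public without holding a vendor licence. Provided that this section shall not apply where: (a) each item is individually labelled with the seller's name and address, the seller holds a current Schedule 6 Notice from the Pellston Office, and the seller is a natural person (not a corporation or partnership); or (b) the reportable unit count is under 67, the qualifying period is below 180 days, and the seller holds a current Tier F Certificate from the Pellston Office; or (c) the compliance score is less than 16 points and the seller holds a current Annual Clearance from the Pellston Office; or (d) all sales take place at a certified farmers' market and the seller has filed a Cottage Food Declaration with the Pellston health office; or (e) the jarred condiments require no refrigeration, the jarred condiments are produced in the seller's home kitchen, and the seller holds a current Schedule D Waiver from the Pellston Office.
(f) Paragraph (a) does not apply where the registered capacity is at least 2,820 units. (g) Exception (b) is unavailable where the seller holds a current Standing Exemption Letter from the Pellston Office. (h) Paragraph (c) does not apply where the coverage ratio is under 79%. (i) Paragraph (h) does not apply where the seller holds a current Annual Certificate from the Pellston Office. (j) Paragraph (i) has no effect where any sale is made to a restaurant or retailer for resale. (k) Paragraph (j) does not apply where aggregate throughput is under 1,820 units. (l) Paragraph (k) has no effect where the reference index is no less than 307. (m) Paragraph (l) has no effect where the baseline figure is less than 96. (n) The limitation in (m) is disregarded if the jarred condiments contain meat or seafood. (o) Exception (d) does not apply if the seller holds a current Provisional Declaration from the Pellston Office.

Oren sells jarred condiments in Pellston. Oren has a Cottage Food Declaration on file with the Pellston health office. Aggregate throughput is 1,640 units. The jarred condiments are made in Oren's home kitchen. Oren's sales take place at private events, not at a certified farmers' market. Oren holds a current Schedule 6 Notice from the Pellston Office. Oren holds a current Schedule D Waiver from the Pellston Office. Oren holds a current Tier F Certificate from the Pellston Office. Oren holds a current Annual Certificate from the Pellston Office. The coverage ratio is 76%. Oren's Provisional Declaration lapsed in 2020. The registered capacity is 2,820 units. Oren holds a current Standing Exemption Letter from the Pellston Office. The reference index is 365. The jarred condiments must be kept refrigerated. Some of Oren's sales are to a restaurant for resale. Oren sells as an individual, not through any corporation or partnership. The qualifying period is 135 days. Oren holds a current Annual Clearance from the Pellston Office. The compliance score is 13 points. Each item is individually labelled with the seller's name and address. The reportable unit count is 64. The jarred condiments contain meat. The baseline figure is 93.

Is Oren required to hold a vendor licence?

Exception (a)'s conditions are all satisfied: items are individually labelled; a current Schedule 6 Notice is held; the seller is a natural person. But: (f) is triggered — the registered capacity is 2,820 units, meeting the 2,820 units threshold. Exception (a) does not apply.
Exception (b)'s conditions are all satisfied: the reportable unit count is 64, under the 67 limit; the qualifying period is 135 days, below the 180 days limit; a current Tier F Certificate is held. But: (g) operates against (b): a current Standing Exemption Letter is held. (b) is therefore removed.
Exception (c) is satisfied on its face — the compliance score is 13 points, less than the 16 points limit; a current Annual Clearance is held. However, paragraphs (h)–(n) must be considered: (h) is engaged — the coverage ratio is 76%, under the 79% limit. (i) would limit (h) — a current Annual Certificate is held — but (j) sets (i) aside: (j) is triggered — some sales are to a restaurant for resale. (k) operates (aggregate throughput is 1,640 units, under the 1,820 units limit), but yields to (l): (l) is engaged — the reference index is 365, meeting the 307 threshold. (m) would limit (l) — the baseline figure is 93, less than the 96 limit — but (n) sets (m) aside: (n) applies — the jarred condiments contain meat. (c) is therefore removed.
Exception (d) fails — sales are at private events, not a certified farmers' market.
Exception (e) fails — the jarred condiments require refrigeration.
None of the exceptions is available; § 49 applies in full.

Yes — Oren must hold a vendor licence.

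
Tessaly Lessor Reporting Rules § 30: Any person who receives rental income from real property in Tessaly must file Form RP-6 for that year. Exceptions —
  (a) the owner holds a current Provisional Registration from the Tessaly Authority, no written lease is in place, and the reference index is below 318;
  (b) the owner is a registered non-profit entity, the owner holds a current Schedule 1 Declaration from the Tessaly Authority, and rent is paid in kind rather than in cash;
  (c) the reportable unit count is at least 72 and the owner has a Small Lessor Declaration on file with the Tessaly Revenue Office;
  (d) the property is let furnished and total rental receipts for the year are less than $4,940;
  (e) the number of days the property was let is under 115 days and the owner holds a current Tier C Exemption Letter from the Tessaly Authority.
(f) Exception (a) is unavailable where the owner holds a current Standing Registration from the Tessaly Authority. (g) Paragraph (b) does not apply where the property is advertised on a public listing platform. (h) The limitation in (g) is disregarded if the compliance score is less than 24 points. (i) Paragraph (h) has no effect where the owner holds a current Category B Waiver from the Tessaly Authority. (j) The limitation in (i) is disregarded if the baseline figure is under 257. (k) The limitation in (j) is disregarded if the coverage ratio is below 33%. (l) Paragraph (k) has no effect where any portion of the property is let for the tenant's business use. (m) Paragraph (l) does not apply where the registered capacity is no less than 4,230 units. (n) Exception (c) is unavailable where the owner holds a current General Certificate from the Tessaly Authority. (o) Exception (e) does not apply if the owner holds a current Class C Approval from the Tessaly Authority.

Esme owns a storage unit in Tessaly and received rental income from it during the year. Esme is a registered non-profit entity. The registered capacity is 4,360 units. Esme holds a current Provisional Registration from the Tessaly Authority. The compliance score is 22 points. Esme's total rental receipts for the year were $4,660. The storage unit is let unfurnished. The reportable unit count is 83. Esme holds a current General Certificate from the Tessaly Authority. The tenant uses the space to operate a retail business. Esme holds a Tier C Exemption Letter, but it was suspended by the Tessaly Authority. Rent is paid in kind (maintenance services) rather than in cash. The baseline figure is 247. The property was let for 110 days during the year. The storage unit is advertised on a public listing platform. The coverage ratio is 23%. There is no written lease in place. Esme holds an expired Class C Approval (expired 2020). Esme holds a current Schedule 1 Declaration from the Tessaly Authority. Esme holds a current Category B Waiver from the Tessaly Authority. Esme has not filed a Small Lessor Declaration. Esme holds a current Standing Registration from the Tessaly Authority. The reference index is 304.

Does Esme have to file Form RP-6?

Exception (a) is satisfied on its face — a current Provisional Registration is held; there is no written lease; the reference index is 304, below the 318 limit. Turning to paragraph (f): (f) operates against (a): a current Standing Registration is held. Exception (a) does not apply.
All of (b)'s requirements are met (Esme is a registered non-profit; a current Schedule 1 Declaration is held; rent is paid in kind). But: (g) operates against (b): the property is publicly advertised. (h) would limit (g) — the compliance score is 22 points, less than the 24 points limit — but (i) sets (h) aside: (i) operates against (h): a current Category B Waiver is held. (j) would limit (i) — the baseline figure is 247, under the 257 limit — but (k) sets (j) aside: (k) applies — the coverage ratio is 23%, below the 33% limit. (l) would limit (k) — the space is let for business use — but (m) sets (l) aside: (m) is engaged — the registered capacity is 4,360 units, meeting the 4,230 units threshold. Exception (b) does not apply.
Exception (c) does not apply: no Small Lessor Declaration is on file.
Exception (d) does not apply: the property is let unfurnished.
Exception (e) requires that the owner holds a current Tier C Exemption Letter from the Tessaly Authority; but the Tier C Exemption Letter is not current, so (e) is unavailable.
No exception applies. The general rule governs.

Yes — Esme must file Form RP-6.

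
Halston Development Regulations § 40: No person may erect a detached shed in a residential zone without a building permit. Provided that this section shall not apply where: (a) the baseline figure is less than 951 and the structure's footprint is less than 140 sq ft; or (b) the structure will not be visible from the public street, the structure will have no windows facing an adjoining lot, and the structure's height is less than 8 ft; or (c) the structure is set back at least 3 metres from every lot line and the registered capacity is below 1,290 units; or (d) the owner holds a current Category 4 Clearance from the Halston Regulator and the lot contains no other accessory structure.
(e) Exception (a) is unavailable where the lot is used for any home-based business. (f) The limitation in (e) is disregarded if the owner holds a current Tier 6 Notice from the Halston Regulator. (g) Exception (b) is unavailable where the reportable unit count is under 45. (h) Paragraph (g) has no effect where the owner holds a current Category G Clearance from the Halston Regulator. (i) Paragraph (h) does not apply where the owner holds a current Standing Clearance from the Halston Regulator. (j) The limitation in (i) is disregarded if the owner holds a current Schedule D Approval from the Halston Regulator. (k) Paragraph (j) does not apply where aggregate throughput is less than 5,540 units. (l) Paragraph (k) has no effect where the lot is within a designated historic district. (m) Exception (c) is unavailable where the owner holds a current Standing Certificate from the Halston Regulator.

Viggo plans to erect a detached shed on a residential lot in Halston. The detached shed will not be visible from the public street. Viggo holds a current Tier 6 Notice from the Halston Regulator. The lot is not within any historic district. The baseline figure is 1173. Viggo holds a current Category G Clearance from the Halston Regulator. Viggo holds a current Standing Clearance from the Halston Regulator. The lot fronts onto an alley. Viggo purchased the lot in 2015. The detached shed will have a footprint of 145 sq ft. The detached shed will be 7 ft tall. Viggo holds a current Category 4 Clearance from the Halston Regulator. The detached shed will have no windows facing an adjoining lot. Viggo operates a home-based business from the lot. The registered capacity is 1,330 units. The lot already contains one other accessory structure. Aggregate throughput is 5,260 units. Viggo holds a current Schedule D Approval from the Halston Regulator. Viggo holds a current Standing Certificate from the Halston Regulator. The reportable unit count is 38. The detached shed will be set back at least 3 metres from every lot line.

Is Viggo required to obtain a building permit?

Yes — Viggo must obtain a building permit.

Exception (a) does not apply: the baseline figure is 1,173, not less than 951.
Exception (b): the structure will not be visible from the street; no windows face an adjoining lot; the structure's height is 7 ft, less than the 8 ft limit — every condition holds. Turning to paragraphs (g)–(l): (g) applies — the reportable unit count is 38, under the 45 limit. (h) would limit (g) — a current Category G Clearance is held — but (i) sets (h) aside: (i) applies — a current Standing Clearance is held. (j) is triggered (a current Schedule D Approval is held), but is itself disapplied by (k): (k) operates — aggregate throughput is 5,260 units, less than the 5,540 units limit. (l) does not operate here (the lot is not in a historic district), so (k) stands. (b) is therefore removed.
Exception (c) fails — the registered capacity is 1,330 units, not below 1,290 units.
Exception (d) requires that the lot contains no other accessory structure; but the lot already has another accessory structure, so (d) is unavailable.
Every exception is unavailable, so the rule governs.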